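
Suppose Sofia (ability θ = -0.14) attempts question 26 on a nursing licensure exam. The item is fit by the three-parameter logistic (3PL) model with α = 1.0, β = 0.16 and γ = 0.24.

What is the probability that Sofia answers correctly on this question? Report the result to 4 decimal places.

P(θ) = γ + (1 − γ) · 1 / (1 + exp(−α(θ − β)))
Exponent: 1.0 × (-0.14 − 0.16) = -0.3000
1/(1 + e^{0.3000}) = 0.4256
P = 0.24 + 0.76 × 0.4256 = 0.5634

0.5634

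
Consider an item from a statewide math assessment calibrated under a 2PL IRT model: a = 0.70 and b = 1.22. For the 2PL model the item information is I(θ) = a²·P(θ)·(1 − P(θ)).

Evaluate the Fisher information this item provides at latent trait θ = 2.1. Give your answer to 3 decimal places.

P = 1/(1+e^{-0.6160}) = 0.6493
P(1−P) = 0.6493 × 0.3507 = 0.2277
I = a² × P(1−P) = 0.70² × 0.2277 = 0.11158

0.112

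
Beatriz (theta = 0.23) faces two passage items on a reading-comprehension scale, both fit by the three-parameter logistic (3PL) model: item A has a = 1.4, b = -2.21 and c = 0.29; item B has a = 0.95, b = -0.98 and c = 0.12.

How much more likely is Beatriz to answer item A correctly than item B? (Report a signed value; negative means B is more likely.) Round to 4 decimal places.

P(theta) = c + (1 − c) · 1 / (1 + exp(−a(theta − b)))
P_A = 0.9774
P_B = 0.7883
P_A − P_B = 0.1891

0.1891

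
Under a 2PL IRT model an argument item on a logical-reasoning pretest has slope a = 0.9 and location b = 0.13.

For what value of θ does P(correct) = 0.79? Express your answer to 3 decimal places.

P(θ) = 1 / (1 + exp(−a(θ − b)))
logit = ln(0.7900/0.2100) = 1.3249
θ = b + logit/(a) = 0.13 + 1.3249/0.9000 = 1.6021

1.602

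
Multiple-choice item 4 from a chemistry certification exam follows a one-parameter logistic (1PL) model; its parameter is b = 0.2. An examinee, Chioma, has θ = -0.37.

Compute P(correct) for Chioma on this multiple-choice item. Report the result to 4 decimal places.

0.3612

P(θ) = 1 / (1 + exp(−(θ − b)))
Exponent: (-0.37 − 0.2) = -0.5700
1/(1 + e^{0.5700}) = 0.3612
P = 0.3612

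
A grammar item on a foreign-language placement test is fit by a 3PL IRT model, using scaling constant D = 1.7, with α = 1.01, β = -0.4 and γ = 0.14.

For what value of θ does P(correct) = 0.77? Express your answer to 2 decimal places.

0.19

P(θ) = γ + (1 − γ) · 1 / (1 + exp(−D·α(θ − β)))
Remove guessing floor: (0.77 − 0.14)/(1 − 0.14) = 0.7326
logit = ln(0.7326/0.2674) = 1.0076
θ = β + logit/(1.7·α) = -0.4 + 1.0076/1.7170 = 0.1869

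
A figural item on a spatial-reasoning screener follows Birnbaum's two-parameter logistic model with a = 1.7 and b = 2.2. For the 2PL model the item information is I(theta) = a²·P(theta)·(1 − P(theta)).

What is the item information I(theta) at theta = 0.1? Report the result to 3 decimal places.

P = 1/(1+e^{3.5700}) = 0.0274
P(1−P) = 0.0274 × 0.9726 = 0.0266
I = a² × P(1−P) = 1.7² × 0.0266 = 0.07697

0.077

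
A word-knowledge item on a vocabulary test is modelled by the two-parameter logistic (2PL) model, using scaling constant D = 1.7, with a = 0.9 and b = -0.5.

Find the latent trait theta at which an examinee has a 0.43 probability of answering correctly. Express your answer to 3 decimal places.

P(theta) = 1 / (1 + exp(−D·a(theta − b)))
logit = ln(0.4300/0.5700) = -0.2819
theta = b + logit/(1.7·a) = -0.5 + (-0.2819)/1.5300 = -0.6842

-0.684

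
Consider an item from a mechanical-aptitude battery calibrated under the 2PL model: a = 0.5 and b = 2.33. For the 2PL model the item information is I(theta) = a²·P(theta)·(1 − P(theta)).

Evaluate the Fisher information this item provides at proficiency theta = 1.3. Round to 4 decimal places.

P = 1/(1+e^{0.5150}) = 0.3740
P(1−P) = 0.3740 × 0.6260 = 0.2341
I = a² × P(1−P) = 0.5² × 0.2341 = 0.05853

0.0585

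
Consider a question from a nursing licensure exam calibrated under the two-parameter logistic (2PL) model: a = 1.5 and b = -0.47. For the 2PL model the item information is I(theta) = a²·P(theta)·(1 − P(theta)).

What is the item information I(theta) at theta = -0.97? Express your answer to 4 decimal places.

P = 1/(1+e^{0.7500}) = 0.3208
P(1−P) = 0.3208 × 0.6792 = 0.2179
I = a² × P(1−P) = 1.5² × 0.2179 = 0.49026

0.4903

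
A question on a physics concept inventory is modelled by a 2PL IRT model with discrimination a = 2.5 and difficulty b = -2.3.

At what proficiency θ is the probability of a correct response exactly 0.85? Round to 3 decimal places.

-1.606

P(θ) = 1 / (1 + exp(−a(θ − b)))
logit = ln(0.8500/0.1500) = 1.7346
θ = b + logit/(a) = -2.3 + 1.7346/2.5000 = -1.6062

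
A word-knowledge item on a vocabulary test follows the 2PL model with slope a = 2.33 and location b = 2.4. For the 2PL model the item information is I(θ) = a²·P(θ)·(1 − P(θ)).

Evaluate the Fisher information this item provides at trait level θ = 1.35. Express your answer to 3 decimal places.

P = 1/(1+e^{2.4465}) = 0.0797
P(1−P) = 0.0797 × 0.9203 = 0.0733
I = a² × P(1−P) = 2.33² × 0.0733 = 0.39818

0.398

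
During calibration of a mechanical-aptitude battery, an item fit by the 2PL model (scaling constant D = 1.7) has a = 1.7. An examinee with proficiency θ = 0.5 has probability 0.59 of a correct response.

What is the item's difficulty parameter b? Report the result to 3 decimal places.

P(θ) = 1 / (1 + exp(−D·a(θ − b)))
logit(0.59) = ln(0.59/0.41) = 0.3640
b = θ − logit/(1.7·a) = 0.5 − 0.3640/2.8900 = 0.3741

0.374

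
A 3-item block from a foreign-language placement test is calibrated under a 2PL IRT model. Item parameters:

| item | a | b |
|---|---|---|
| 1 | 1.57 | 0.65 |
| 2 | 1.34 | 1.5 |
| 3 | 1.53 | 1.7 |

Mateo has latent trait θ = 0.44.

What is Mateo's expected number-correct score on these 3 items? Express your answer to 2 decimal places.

P(θ) = 1 / (1 + exp(−a(θ − b)))
P_1 = 1/(1+e^{0.3297}) = 0.4183
P_2 = 1/(1+e^{1.4204}) = 0.1946
P_3 = 1/(1+e^{1.9278}) = 0.1270
E[score] = 0.4183 + 0.1946 + 0.1270 = 0.7399

0.74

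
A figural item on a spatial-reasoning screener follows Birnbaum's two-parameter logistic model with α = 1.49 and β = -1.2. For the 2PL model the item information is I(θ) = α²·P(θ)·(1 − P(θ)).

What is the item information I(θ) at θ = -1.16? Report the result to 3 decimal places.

P = 1/(1+e^{-0.0596}) = 0.5149
P(1−P) = 0.5149 × 0.4851 = 0.2498
I = α² × P(1−P) = 1.49² × 0.2498 = 0.55453

0.555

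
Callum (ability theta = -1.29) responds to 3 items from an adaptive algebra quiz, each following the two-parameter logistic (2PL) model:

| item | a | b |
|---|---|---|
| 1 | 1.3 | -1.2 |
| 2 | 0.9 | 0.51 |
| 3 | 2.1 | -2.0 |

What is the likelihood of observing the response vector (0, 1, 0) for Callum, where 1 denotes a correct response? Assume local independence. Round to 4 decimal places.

0.0161

P(theta) = 1 / (1 + exp(−a(theta − b)))
P_1 = 1/(1+e^{0.1170}) = 0.4708
P_2 = 1/(1+e^{1.6200}) = 0.1652
P_3 = 1/(1+e^{-1.4910}) = 0.8162
L = (1−P_1) × P_2 × (1−P_3) = 0.5292 × 0.1652 × 0.1838 = 0.01607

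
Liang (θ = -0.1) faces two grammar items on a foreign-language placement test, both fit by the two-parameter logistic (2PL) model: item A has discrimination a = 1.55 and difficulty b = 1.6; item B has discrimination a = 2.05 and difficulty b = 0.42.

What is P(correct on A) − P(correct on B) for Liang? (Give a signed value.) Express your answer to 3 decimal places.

P(θ) = 1 / (1 + exp(−a(θ − b)))
P_A = 0.0669
P_B = 0.2562
P_A − P_B = -0.1892

-0.189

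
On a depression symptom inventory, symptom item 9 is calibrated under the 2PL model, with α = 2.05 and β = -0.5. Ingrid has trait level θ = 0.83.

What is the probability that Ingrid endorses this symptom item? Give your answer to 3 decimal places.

0.939

P(θ) = 1 / (1 + exp(−α(θ − β)))
Exponent: 2.05 × (0.83 − (-0.5)) = 2.7265
1/(1 + e^{-2.7265}) = 0.9386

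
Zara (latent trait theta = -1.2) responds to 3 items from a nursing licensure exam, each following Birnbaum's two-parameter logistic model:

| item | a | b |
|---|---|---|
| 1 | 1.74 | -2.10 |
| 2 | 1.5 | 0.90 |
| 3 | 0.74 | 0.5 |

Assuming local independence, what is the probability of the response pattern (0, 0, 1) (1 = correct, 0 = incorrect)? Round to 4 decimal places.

P(theta) = 1 / (1 + exp(−a(theta − b)))
P_1 = 1/(1+e^{-1.5660}) = 0.8272
P_2 = 1/(1+e^{3.1500}) = 0.0411
P_3 = 1/(1+e^{1.2580}) = 0.2213
L = (1−P_1) × (1−P_2) × P_3 = 0.1728 × 0.9589 × 0.2213 = 0.03667

0.0367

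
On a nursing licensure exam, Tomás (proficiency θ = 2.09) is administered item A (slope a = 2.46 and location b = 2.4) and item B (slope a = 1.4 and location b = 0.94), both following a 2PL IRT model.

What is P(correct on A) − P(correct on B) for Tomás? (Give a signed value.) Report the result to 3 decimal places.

P(θ) = 1 / (1 + exp(−a(θ − b)))
P_A = 0.3181
P_B = 0.8334
P_A − P_B = -0.5153

-0.515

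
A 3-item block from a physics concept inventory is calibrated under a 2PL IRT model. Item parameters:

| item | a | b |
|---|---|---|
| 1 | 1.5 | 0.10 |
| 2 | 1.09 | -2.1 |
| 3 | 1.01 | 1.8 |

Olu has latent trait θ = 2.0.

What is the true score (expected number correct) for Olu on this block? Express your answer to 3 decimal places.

2.484

P(θ) = 1 / (1 + exp(−a(θ − b)))
P_1 = 1/(1+e^{-2.8500}) = 0.9453
P_2 = 1/(1+e^{-4.4690}) = 0.9887
P_3 = 1/(1+e^{-0.2020}) = 0.5503
E[score] = 0.9453 + 0.9887 + 0.5503 = 2.4843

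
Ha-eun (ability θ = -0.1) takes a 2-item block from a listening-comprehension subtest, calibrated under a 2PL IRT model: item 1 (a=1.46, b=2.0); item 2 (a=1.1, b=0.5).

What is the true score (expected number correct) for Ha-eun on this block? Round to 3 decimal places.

0.385

P(θ) = 1 / (1 + exp(−a(θ − b)))
P_1 = 1/(1+e^{3.0660}) = 0.0445
P_2 = 1/(1+e^{0.6600}) = 0.3407
E[score] = 0.0445 + 0.3407 = 0.3853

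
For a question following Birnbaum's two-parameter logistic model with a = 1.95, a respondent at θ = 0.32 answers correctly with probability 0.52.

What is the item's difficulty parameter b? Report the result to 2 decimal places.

0.28

P(θ) = 1 / (1 + exp(−a(θ − b)))
logit(0.52) = ln(0.52/0.48) = 0.0800
b = θ − logit/(a) = 0.32 − 0.0800/1.9500 = 0.2790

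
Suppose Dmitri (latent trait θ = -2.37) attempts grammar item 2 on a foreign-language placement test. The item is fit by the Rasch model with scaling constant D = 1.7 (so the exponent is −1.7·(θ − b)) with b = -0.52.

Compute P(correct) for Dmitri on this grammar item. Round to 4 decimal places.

P(θ) = 1 / (1 + exp(−D·(θ − b)))
Exponent: 1.7 × (-2.37 − (-0.52)) = -3.1450
1/(1 + e^{3.1450}) = 0.0413
P = 0.0413

0.0413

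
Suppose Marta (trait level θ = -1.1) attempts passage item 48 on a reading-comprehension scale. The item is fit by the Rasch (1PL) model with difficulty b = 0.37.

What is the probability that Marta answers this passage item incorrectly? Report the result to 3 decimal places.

0.813

P(θ) = 1 / (1 + exp(−(θ − b)))
Exponent: (-1.1 − 0.37) = -1.4700
1/(1 + e^{1.4700}) = 0.1869
P = 0.1869
P(incorrect) = 1 − 0.1869 = 0.8131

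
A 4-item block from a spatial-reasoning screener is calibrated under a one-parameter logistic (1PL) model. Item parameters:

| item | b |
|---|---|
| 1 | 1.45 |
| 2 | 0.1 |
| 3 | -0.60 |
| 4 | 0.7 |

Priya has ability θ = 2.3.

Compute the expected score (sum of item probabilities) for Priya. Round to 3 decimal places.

P(θ) = 1 / (1 + exp(−(θ − b)))
P_1 = 1/(1+e^{-0.8500}) = 0.7006
P_2 = 1/(1+e^{-2.2000}) = 0.9002
P_3 = 1/(1+e^{-2.9000}) = 0.9478
P_4 = 1/(1+e^{-1.6000}) = 0.8320
E[score] = 0.7006 + 0.9002 + 0.9478 + 0.8320 = 3.3807

3.381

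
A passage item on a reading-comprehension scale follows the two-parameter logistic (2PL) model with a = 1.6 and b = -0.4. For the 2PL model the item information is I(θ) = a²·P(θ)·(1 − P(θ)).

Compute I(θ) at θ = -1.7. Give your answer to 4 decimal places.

0.2527

P = 1/(1+e^{2.0800}) = 0.1111
P(1−P) = 0.1111 × 0.8889 = 0.0987
I = a² × P(1−P) = 1.6² × 0.0987 = 0.25273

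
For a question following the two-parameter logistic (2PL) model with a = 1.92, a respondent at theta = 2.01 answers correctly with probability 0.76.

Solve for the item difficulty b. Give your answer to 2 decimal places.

P(theta) = 1 / (1 + exp(−a(theta − b)))
logit(0.76) = ln(0.76/0.24) = 1.1527
b = theta − logit/(a) = 2.01 − 1.1527/1.9200 = 1.4096

1.41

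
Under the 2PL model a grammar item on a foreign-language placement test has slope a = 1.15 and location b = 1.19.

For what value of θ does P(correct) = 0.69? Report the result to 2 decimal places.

1.89

P(θ) = 1 / (1 + exp(−a(θ − b)))
logit = ln(0.6900/0.3100) = 0.8001
θ = b + logit/(a) = 1.19 + 0.8001/1.1500 = 1.8858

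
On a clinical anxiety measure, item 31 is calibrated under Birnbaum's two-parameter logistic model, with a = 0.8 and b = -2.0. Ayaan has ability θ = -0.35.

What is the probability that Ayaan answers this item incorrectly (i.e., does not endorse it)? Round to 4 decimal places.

0.2108

P(θ) = 1 / (1 + exp(−a(θ − b)))
Exponent: 0.8 × (-0.35 − (-2.0)) = 1.3200
1/(1 + e^{-1.3200}) = 0.7892
P(incorrect) = 1 − 0.7892 = 0.2108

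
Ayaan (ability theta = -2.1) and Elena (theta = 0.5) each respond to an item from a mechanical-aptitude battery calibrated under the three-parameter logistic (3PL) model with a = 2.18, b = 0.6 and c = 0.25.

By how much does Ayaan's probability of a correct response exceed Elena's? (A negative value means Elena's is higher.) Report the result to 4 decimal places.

-0.3322

P(theta) = c + (1 − c) · 1 / (1 + exp(−a(theta − b)))
P(Ayaan) = 0.2521  [exponent -5.8860]
P(Elena) = 0.5843  [exponent -0.2180]
Difference = 0.2521 − 0.5843 = -0.3322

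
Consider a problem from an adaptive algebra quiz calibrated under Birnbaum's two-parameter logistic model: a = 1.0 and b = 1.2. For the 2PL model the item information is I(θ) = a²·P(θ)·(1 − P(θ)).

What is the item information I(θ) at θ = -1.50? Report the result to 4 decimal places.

0.0590

P = 1/(1+e^{2.7000}) = 0.0630
P(1−P) = 0.0630 × 0.9370 = 0.0590
I = a² × P(1−P) = 1.0² × 0.0590 = 0.05901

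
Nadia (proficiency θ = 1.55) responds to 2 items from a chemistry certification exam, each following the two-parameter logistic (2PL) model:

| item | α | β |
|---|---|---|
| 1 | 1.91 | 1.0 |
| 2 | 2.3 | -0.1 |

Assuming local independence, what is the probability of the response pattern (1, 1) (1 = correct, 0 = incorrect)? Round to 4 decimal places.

P(θ) = 1 / (1 + exp(−α(θ − β)))
P_1 = 1/(1+e^{-1.0505}) = 0.7409
P_2 = 1/(1+e^{-3.7950}) = 0.9780
L = P_1 × P_2 = 0.7409 × 0.9780 = 0.72458

0.7246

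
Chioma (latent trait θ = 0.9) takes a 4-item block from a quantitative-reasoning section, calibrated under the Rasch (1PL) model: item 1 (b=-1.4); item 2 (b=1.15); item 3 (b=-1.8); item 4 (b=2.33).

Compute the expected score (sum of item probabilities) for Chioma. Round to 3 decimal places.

2.477

P(θ) = 1 / (1 + exp(−(θ − b)))
P_1 = 1/(1+e^{-2.3000}) = 0.9089
P_2 = 1/(1+e^{0.2500}) = 0.4378
P_3 = 1/(1+e^{-2.7000}) = 0.9370
P_4 = 1/(1+e^{1.4300}) = 0.1931
E[score] = 0.9089 + 0.4378 + 0.9370 + 0.1931 = 2.4768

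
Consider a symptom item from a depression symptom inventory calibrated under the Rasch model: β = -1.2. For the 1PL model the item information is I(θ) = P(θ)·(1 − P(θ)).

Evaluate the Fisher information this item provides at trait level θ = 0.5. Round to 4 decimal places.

0.1306

P = 1/(1+e^{-1.7000}) = 0.8455
P(1−P) = 0.8455 × 0.1545 = 0.1306
I = P(1−P) = 0.13061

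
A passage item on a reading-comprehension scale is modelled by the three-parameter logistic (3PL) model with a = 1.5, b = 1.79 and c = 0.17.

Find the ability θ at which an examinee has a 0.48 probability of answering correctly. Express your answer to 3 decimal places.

1.445

P(θ) = c + (1 − c) · 1 / (1 + exp(−a(θ − b)))
Remove guessing floor: (0.48 − 0.17)/(1 − 0.17) = 0.3735
logit = ln(0.3735/0.6265) = -0.5173
θ = b + logit/(a) = 1.79 + (-0.5173)/1.5000 = 1.4452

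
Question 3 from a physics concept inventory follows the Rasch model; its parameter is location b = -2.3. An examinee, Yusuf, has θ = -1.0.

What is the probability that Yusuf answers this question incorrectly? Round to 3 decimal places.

P(θ) = 1 / (1 + exp(−(θ − b)))
Exponent: (-1.0 − (-2.3)) = 1.3000
1/(1 + e^{-1.3000}) = 0.7858
P = 0.7858
P(incorrect) = 1 − 0.7858 = 0.2142

0.214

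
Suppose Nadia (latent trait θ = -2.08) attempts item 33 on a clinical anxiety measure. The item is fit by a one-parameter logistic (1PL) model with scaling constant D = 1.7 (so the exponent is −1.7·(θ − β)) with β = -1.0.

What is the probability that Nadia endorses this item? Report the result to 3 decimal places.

0.138

P(θ) = 1 / (1 + exp(−D·(θ − β)))
Exponent: 1.7 × (-2.08 − (-1.0)) = -1.8360
1/(1 + e^{1.8360}) = 0.1375
P = 0.1375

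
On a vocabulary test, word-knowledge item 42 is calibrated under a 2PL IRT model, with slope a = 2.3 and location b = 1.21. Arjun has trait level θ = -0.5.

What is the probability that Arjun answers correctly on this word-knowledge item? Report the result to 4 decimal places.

P(θ) = 1 / (1 + exp(−a(θ − b)))
Exponent: 2.3 × (-0.5 − 1.21) = -3.9330
1/(1 + e^{3.9330}) = 0.0192

0.0192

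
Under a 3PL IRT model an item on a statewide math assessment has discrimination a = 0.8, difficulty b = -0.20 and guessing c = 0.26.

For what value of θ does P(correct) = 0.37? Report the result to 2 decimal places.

-2.38

P(θ) = c + (1 − c) · 1 / (1 + exp(−a(θ − b)))
Remove guessing floor: (0.37 − 0.26)/(1 − 0.26) = 0.1486
logit = ln(0.1486/0.8514) = -1.7452
θ = b + logit/(a) = -0.20 + (-1.7452)/0.8000 = -2.3815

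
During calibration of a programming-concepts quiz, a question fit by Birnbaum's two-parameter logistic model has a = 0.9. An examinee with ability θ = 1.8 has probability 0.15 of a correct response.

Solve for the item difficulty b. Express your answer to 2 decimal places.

3.73

P(θ) = 1 / (1 + exp(−a(θ − b)))
logit(0.15) = ln(0.15/0.85) = -1.7346
b = θ − logit/(a) = 1.8 − (-1.7346)/0.9000 = 3.7273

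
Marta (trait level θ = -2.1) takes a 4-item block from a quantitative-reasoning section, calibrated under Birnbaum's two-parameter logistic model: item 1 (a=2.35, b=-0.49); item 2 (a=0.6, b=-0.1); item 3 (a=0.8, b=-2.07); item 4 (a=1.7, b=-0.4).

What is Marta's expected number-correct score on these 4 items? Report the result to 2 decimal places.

P(θ) = 1 / (1 + exp(−a(θ − b)))
P_1 = 1/(1+e^{3.7835}) = 0.0222
P_2 = 1/(1+e^{1.2000}) = 0.2315
P_3 = 1/(1+e^{0.0240}) = 0.4940
P_4 = 1/(1+e^{2.8900}) = 0.0527
E[score] = 0.0222 + 0.2315 + 0.4940 + 0.0527 = 0.8004

0.80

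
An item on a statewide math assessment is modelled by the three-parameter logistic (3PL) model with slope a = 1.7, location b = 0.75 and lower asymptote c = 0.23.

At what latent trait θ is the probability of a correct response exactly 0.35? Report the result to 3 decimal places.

P(θ) = c + (1 − c) · 1 / (1 + exp(−a(θ − b)))
Remove guessing floor: (0.35 − 0.23)/(1 − 0.23) = 0.1558
logit = ln(0.1558/0.8442) = -1.6895
θ = b + logit/(a) = 0.75 + (-1.6895)/1.7000 = -0.2438

-0.244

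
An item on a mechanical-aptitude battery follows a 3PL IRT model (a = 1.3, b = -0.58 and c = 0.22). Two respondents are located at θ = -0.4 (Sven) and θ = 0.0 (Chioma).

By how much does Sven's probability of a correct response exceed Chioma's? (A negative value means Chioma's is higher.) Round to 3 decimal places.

P(θ) = c + (1 − c) · 1 / (1 + exp(−a(θ − b)))
P(Sven) = 0.6554  [exponent 0.2340]
P(Chioma) = 0.7504  [exponent 0.7540]
Difference = 0.6554 − 0.7504 = -0.0950

-0.095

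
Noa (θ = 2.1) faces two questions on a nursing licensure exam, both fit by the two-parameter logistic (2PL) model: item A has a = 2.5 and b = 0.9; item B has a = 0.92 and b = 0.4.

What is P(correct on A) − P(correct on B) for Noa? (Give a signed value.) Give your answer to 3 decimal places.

0.126

P(θ) = 1 / (1 + exp(−a(θ − b)))
P_A = 0.9526
P_B = 0.8269
P_A − P_B = 0.1256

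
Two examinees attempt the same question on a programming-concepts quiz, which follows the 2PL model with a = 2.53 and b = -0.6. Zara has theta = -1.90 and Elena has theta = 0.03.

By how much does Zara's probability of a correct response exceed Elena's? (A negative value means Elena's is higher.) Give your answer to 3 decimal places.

-0.795

P(theta) = 1 / (1 + exp(−a(theta − b)))
P(Zara) = 0.0360  [exponent -3.2890]
P(Elena) = 0.8312  [exponent 1.5939]
Difference = 0.0360 − 0.8312 = -0.7952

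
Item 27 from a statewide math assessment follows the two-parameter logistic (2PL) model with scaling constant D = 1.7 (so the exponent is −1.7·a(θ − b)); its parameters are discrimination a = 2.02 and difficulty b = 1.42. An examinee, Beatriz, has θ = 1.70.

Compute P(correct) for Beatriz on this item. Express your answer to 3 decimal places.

P(θ) = 1 / (1 + exp(−D·a(θ − b)))
Exponent: 1.7 × 2.02 × (1.70 − 1.42) = 0.9615
1/(1 + e^{-0.9615}) = 0.7234
P = 0.7234

0.723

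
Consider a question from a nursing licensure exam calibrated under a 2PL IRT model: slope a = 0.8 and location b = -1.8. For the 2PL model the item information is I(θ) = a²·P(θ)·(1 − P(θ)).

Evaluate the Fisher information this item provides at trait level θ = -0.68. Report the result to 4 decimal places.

P = 1/(1+e^{-0.8960}) = 0.7101
P(1−P) = 0.7101 × 0.2899 = 0.2058
I = a² × P(1−P) = 0.8² × 0.2058 = 0.13174

0.1317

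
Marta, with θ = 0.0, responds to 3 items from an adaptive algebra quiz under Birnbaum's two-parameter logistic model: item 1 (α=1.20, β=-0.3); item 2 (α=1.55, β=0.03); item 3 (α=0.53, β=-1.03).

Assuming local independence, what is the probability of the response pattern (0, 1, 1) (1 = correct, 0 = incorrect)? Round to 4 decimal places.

P(θ) = 1 / (1 + exp(−α(θ − β)))
P_1 = 1/(1+e^{-0.3600}) = 0.5890
P_2 = 1/(1+e^{0.0465}) = 0.4884
P_3 = 1/(1+e^{-0.5459}) = 0.6332
L = (1−P_1) × P_2 × P_3 = 0.4110 × 0.4884 × 0.6332 = 0.12708

0.1271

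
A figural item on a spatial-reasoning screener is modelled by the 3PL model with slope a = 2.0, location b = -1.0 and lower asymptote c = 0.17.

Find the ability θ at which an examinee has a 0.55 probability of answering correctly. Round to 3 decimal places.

-1.085

P(θ) = c + (1 − c) · 1 / (1 + exp(−a(θ − b)))
Remove guessing floor: (0.55 − 0.17)/(1 − 0.17) = 0.4578
logit = ln(0.4578/0.5422) = -0.1691
θ = b + logit/(a) = -1.0 + (-0.1691)/2.0000 = -1.0845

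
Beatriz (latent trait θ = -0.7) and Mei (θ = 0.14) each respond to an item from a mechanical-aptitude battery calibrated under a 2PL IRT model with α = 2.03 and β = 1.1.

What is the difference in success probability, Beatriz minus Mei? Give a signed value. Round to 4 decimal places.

-0.0995

P(θ) = 1 / (1 + exp(−α(θ − β)))
P(Beatriz) = 0.0252  [exponent -3.6540]
P(Mei) = 0.1247  [exponent -1.9488]
Difference = 0.0252 − 0.1247 = -0.0995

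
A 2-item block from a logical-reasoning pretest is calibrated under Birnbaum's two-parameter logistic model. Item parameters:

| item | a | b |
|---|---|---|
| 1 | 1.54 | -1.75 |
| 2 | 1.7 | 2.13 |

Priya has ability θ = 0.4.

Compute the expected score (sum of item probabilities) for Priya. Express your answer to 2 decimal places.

P(θ) = 1 / (1 + exp(−a(θ − b)))
P_1 = 1/(1+e^{-3.3110}) = 0.9648
P_2 = 1/(1+e^{2.9410}) = 0.0502
E[score] = 0.9648 + 0.0502 = 1.0150

1.01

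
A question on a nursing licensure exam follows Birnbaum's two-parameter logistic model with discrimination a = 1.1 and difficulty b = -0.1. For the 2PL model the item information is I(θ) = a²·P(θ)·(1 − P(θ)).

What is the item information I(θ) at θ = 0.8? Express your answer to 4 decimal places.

P = 1/(1+e^{-0.9900}) = 0.7291
P(1−P) = 0.7291 × 0.2709 = 0.1975
I = a² × P(1−P) = 1.1² × 0.1975 = 0.23900

0.2390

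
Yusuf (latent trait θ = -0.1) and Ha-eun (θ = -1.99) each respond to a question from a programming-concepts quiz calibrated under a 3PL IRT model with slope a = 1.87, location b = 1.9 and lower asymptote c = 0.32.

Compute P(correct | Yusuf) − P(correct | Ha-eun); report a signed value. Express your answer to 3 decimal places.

P(θ) = c + (1 − c) · 1 / (1 + exp(−a(θ − b)))
P(Yusuf) = 0.3358  [exponent -3.7400]
P(Ha-eun) = 0.3205  [exponent -7.2743]
Difference = 0.3358 − 0.3205 = 0.0153

0.015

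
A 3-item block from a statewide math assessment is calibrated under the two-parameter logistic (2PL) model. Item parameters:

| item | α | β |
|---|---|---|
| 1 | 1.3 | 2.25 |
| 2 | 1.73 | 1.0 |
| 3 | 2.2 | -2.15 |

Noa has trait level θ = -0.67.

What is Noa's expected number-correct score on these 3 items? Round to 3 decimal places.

P(θ) = 1 / (1 + exp(−α(θ − β)))
P_1 = 1/(1+e^{3.7960}) = 0.0220
P_2 = 1/(1+e^{2.8891}) = 0.0527
P_3 = 1/(1+e^{-3.2560}) = 0.9629
E[score] = 0.0220 + 0.0527 + 0.9629 = 1.0376

1.038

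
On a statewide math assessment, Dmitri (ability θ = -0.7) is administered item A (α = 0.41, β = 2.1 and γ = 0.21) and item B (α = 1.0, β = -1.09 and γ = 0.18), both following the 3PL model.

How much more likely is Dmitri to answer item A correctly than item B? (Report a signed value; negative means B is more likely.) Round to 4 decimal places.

P(θ) = γ + (1 − γ) · 1 / (1 + exp(−α(θ − β)))
P_A = 0.4003
P_B = 0.6690
P_A − P_B = -0.2687

-0.2687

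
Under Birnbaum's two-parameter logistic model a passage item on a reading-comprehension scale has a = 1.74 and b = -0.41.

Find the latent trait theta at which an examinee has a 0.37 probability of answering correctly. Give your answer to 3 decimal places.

P(theta) = 1 / (1 + exp(−a(theta − b)))
logit = ln(0.3700/0.6300) = -0.5322
theta = b + logit/(a) = -0.41 + (-0.5322)/1.7400 = -0.7159

-0.716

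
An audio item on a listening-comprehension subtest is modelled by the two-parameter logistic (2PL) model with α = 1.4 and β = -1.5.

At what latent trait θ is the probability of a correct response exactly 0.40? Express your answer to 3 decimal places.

P(θ) = 1 / (1 + exp(−α(θ − β)))
logit = ln(0.4000/0.6000) = -0.4055
θ = β + logit/(α) = -1.5 + (-0.4055)/1.4000 = -1.7896

-1.790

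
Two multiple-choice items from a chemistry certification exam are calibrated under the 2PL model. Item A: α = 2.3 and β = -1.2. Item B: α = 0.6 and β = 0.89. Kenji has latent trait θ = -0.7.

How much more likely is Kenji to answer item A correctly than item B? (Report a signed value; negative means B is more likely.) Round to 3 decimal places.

0.481

P(θ) = 1 / (1 + exp(−α(θ − β)))
P_A = 0.7595
P_B = 0.2781
P_A − P_B = 0.4814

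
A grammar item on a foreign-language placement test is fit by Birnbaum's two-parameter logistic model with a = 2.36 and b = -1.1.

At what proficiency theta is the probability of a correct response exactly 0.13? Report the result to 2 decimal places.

-1.91

P(theta) = 1 / (1 + exp(−a(theta − b)))
logit = ln(0.1300/0.8700) = -1.9010
theta = b + logit/(a) = -1.1 + (-1.9010)/2.3600 = -1.9055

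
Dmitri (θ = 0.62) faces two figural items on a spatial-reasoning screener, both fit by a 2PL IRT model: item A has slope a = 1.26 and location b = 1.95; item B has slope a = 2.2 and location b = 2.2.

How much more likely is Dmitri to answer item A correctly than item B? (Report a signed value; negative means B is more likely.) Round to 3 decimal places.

0.128

P(θ) = 1 / (1 + exp(−a(θ − b)))
P_A = 0.1577
P_B = 0.0300
P_A − P_B = 0.1276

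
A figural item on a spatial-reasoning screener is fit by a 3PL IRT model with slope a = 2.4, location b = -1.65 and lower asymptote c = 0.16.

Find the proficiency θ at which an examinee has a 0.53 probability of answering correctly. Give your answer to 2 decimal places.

P(θ) = c + (1 − c) · 1 / (1 + exp(−a(θ − b)))
Remove guessing floor: (0.53 − 0.16)/(1 − 0.16) = 0.4405
logit = ln(0.4405/0.5595) = -0.2392
θ = b + logit/(a) = -1.65 + (-0.2392)/2.4000 = -1.7497

-1.75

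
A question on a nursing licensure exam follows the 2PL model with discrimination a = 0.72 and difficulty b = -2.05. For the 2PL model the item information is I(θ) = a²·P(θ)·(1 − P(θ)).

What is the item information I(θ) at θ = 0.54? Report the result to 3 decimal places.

P = 1/(1+e^{-1.8648}) = 0.8659
P(1−P) = 0.8659 × 0.1341 = 0.1161
I = a² × P(1−P) = 0.72² × 0.1161 = 0.06021

0.060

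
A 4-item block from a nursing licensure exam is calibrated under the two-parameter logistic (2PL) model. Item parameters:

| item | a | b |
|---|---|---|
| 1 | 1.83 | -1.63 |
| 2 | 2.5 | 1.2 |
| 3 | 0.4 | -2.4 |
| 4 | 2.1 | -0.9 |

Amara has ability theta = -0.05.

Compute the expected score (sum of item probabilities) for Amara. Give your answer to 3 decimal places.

P(theta) = 1 / (1 + exp(−a(theta − b)))
P_1 = 1/(1+e^{-2.8914}) = 0.9474
P_2 = 1/(1+e^{3.1250}) = 0.0421
P_3 = 1/(1+e^{-0.9400}) = 0.7191
P_4 = 1/(1+e^{-1.7850}) = 0.8563
E[score] = 0.9474 + 0.0421 + 0.7191 + 0.8563 = 2.5649

2.565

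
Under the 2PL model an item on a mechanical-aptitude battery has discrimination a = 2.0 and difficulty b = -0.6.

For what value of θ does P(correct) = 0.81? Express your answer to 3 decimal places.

0.125

P(θ) = 1 / (1 + exp(−a(θ − b)))
logit = ln(0.8100/0.1900) = 1.4500
θ = b + logit/(a) = -0.6 + 1.4500/2.0000 = 0.1250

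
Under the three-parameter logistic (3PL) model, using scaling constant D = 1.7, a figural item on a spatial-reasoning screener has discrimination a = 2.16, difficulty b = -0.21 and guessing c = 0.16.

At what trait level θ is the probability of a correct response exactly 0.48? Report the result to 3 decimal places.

P(θ) = c + (1 − c) · 1 / (1 + exp(−D·a(θ − b)))
Remove guessing floor: (0.48 − 0.16)/(1 − 0.16) = 0.3810
logit = ln(0.3810/0.6190) = -0.4855
θ = b + logit/(1.7·a) = -0.21 + (-0.4855)/3.6720 = -0.3422

-0.342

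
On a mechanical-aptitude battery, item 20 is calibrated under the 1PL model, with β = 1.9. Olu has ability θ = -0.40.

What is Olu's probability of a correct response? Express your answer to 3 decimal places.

0.091

P(θ) = 1 / (1 + exp(−(θ − β)))
Exponent: (-0.40 − 1.9) = -2.3000
1/(1 + e^{2.3000}) = 0.0911
P = 0.0911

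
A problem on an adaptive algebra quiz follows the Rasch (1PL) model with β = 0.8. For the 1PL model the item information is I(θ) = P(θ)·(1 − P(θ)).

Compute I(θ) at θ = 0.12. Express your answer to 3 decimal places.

0.223

P = 1/(1+e^{0.6800}) = 0.3363
P(1−P) = 0.3363 × 0.6637 = 0.2232
I = P(1−P) = 0.22319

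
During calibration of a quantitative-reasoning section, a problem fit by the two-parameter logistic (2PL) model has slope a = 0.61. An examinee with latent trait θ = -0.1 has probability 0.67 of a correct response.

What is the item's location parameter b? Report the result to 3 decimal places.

P(θ) = 1 / (1 + exp(−a(θ − b)))
logit(0.67) = ln(0.67/0.33) = 0.7082
b = θ − logit/(a) = -0.1 − 0.7082/0.6100 = -1.2610

-1.261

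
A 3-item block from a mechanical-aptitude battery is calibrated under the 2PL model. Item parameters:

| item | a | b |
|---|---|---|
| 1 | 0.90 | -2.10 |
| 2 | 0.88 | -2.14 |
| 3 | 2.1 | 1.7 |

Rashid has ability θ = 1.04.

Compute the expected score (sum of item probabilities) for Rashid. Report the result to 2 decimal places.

2.09

P(θ) = 1 / (1 + exp(−a(θ − b)))
P_1 = 1/(1+e^{-2.8260}) = 0.9441
P_2 = 1/(1+e^{-2.7984}) = 0.9426
P_3 = 1/(1+e^{1.3860}) = 0.2000
E[score] = 0.9441 + 0.9426 + 0.2000 = 2.0867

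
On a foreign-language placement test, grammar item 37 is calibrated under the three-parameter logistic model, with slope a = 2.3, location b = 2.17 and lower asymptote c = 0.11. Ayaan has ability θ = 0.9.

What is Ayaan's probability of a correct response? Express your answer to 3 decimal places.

P(θ) = c + (1 − c) · 1 / (1 + exp(−a(θ − b)))
Exponent: 2.3 × (0.9 − 2.17) = -2.9210
1/(1 + e^{2.9210}) = 0.0511
P = 0.11 + 0.89 × 0.0511 = 0.1555

0.156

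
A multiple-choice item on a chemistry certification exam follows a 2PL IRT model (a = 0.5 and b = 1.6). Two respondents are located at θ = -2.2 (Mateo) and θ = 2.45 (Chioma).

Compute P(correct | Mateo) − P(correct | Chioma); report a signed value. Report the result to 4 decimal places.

P(θ) = 1 / (1 + exp(−a(θ − b)))
P(Mateo) = 0.1301  [exponent -1.9000]
P(Chioma) = 0.6047  [exponent 0.4250]
Difference = 0.1301 − 0.6047 = -0.4746

-0.4746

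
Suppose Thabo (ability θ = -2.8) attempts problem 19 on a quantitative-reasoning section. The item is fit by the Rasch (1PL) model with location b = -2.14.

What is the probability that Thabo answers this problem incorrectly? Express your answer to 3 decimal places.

0.659

P(θ) = 1 / (1 + exp(−(θ − b)))
Exponent: (-2.8 − (-2.14)) = -0.6600
1/(1 + e^{0.6600}) = 0.3407
P = 0.3407
P(incorrect) = 1 − 0.3407 = 0.6593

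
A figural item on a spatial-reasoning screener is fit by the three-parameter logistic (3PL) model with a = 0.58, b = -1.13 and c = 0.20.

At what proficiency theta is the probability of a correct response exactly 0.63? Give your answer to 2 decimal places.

-0.87

P(theta) = c + (1 − c) · 1 / (1 + exp(−a(theta − b)))
Remove guessing floor: (0.63 − 0.20)/(1 − 0.20) = 0.5375
logit = ln(0.5375/0.4625) = 0.1503
theta = b + logit/(a) = -1.13 + 0.1503/0.5800 = -0.8709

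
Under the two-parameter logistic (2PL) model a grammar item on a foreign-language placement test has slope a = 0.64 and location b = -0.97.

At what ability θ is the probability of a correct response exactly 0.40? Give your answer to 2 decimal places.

-1.60

P(θ) = 1 / (1 + exp(−a(θ − b)))
logit = ln(0.4000/0.6000) = -0.4055
θ = b + logit/(a) = -0.97 + (-0.4055)/0.6400 = -1.6035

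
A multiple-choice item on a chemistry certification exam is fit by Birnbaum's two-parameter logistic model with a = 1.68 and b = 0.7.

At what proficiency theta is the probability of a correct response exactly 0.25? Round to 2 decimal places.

0.05

P(theta) = 1 / (1 + exp(−a(theta − b)))
logit = ln(0.2500/0.7500) = -1.0986
theta = b + logit/(a) = 0.7 + (-1.0986)/1.6800 = 0.0461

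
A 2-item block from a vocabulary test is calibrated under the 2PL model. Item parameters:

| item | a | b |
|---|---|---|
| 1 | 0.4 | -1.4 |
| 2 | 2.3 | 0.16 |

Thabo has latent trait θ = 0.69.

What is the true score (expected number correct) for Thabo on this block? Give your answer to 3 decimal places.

P(θ) = 1 / (1 + exp(−a(θ − b)))
P_1 = 1/(1+e^{-0.8360}) = 0.6976
P_2 = 1/(1+e^{-1.2190}) = 0.7719
E[score] = 0.6976 + 0.7719 = 1.4695

1.470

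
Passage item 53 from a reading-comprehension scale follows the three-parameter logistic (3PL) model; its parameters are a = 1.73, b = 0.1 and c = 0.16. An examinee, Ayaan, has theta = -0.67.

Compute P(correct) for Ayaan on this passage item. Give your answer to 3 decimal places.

0.335

P(theta) = c + (1 − c) · 1 / (1 + exp(−a(theta − b)))
Exponent: 1.73 × (-0.67 − 0.1) = -1.3321
1/(1 + e^{1.3321}) = 0.2088
P = 0.16 + 0.84 × 0.2088 = 0.3354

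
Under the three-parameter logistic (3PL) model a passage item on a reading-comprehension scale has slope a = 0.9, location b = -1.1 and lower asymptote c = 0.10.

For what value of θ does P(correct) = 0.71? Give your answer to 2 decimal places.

P(θ) = c + (1 − c) · 1 / (1 + exp(−a(θ − b)))
Remove guessing floor: (0.71 − 0.10)/(1 − 0.10) = 0.6778
logit = ln(0.6778/0.3222) = 0.7436
θ = b + logit/(a) = -1.1 + 0.7436/0.9000 = -0.2738

-0.27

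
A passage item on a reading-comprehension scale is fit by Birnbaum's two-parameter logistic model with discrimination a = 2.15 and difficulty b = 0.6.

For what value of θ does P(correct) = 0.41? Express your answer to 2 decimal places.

P(θ) = 1 / (1 + exp(−a(θ − b)))
logit = ln(0.4100/0.5900) = -0.3640
θ = b + logit/(a) = 0.6 + (-0.3640)/2.1500 = 0.4307

0.43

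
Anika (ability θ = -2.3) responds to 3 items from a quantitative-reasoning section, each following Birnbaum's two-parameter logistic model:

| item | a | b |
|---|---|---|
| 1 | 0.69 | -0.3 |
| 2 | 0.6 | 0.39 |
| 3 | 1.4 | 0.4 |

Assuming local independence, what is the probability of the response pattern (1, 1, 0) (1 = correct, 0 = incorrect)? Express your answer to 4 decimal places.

P(θ) = 1 / (1 + exp(−a(θ − b)))
P_1 = 1/(1+e^{1.3800}) = 0.2010
P_2 = 1/(1+e^{1.6140}) = 0.1660
P_3 = 1/(1+e^{3.7800}) = 0.0223
L = P_1 × P_2 × (1−P_3) = 0.2010 × 0.1660 × 0.9777 = 0.03263

0.0326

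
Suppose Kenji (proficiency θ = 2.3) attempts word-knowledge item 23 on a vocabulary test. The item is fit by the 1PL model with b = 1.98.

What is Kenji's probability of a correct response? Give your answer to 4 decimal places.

P(θ) = 1 / (1 + exp(−(θ − b)))
Exponent: (2.3 − 1.98) = 0.3200
1/(1 + e^{-0.3200}) = 0.5793
P = 0.5793

0.5793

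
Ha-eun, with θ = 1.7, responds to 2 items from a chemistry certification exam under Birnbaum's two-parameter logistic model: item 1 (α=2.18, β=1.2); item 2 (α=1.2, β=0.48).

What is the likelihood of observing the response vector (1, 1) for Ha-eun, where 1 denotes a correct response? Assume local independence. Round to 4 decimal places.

P(θ) = 1 / (1 + exp(−α(θ − β)))
P_1 = 1/(1+e^{-1.0900}) = 0.7484
P_2 = 1/(1+e^{-1.4640}) = 0.8121
L = P_1 × P_2 = 0.7484 × 0.8121 = 0.60779

0.6078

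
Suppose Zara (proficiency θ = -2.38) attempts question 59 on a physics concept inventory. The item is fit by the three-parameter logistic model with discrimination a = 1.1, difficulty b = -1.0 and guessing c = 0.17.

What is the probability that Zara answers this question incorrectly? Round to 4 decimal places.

0.6808

P(θ) = c + (1 − c) · 1 / (1 + exp(−a(θ − b)))
Exponent: 1.1 × (-2.38 − (-1.0)) = -1.5180
1/(1 + e^{1.5180}) = 0.1798
P = 0.17 + 0.83 × 0.1798 = 0.3192
P(incorrect) = 1 − 0.3192 = 0.6808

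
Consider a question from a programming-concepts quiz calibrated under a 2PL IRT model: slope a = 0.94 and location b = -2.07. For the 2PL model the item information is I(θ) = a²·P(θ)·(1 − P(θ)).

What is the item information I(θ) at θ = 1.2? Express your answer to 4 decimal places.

0.0373

P = 1/(1+e^{-3.0738}) = 0.9558
P(1−P) = 0.9558 × 0.0442 = 0.0422
I = a² × P(1−P) = 0.94² × 0.0422 = 0.03733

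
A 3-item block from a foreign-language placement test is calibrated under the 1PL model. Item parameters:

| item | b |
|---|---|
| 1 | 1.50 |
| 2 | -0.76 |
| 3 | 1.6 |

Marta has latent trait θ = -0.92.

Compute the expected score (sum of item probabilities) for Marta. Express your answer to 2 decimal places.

0.62

P(θ) = 1 / (1 + exp(−(θ − b)))
P_1 = 1/(1+e^{2.4200}) = 0.0817
P_2 = 1/(1+e^{0.1600}) = 0.4601
P_3 = 1/(1+e^{2.5200}) = 0.0745
E[score] = 0.0817 + 0.4601 + 0.0745 = 0.6162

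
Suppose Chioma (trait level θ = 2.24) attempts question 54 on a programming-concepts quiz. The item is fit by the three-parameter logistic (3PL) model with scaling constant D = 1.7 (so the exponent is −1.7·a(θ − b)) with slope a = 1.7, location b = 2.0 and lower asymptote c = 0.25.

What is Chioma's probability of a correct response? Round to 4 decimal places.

0.7501

P(θ) = c + (1 − c) · 1 / (1 + exp(−D·a(θ − b)))
Exponent: 1.7 × 1.7 × (2.24 − 2.0) = 0.6936
1/(1 + e^{-0.6936}) = 0.6668
P = 0.25 + 0.75 × 0.6668 = 0.7501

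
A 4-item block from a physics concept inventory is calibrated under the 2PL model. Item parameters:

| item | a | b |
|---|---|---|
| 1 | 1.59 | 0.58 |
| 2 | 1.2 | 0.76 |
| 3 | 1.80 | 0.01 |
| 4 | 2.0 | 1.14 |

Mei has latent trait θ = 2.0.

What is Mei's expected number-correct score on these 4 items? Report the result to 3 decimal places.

3.542

P(θ) = 1 / (1 + exp(−a(θ − b)))
P_1 = 1/(1+e^{-2.2578}) = 0.9053
P_2 = 1/(1+e^{-1.4880}) = 0.8158
P_3 = 1/(1+e^{-3.5820}) = 0.9729
P_4 = 1/(1+e^{-1.7200}) = 0.8481
E[score] = 0.9053 + 0.8158 + 0.9729 + 0.8481 = 3.5422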